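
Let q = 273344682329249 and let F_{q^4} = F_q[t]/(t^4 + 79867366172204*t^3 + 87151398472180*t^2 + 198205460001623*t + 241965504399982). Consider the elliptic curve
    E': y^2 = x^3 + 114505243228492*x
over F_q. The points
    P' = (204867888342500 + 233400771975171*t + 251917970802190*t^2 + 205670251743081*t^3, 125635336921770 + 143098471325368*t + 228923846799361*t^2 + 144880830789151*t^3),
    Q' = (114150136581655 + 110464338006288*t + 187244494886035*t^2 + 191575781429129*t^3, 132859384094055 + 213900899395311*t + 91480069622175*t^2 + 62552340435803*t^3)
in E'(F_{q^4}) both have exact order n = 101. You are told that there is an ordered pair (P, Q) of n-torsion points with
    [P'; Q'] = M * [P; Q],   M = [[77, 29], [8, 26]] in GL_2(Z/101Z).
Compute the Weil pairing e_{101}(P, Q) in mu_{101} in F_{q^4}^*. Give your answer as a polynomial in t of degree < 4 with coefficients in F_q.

Alternating bilinearity on E[101] (values in mu_{101} in F_{273344682329249^4}) gives e(P',Q') = e(P,Q)^det(M).
Inverting 53 mod 101: 61. Thus e_{101}(P,Q) = e(P',Q')^{61}.
Miller loop for e_{101} over F_{273344682329249^4}: bits of 101 = 1100101; 6 double steps + 3 add steps, l/v at each.
Miller gives e_{101}(P',Q') = 63756111456471 + 76437355472519*t + 250050843943057*t^2 + 199430886548134*t^3 in F_{273344682329249^4}.
Finally e_{101}(P,Q) = 204267940695023 + 141940571420087*t + 175629823126265*t^2 + 10181047635274*t^3.

204267940695023 + 141940571420087*t + 175629823126265*t^2 + 10181047635274*t^3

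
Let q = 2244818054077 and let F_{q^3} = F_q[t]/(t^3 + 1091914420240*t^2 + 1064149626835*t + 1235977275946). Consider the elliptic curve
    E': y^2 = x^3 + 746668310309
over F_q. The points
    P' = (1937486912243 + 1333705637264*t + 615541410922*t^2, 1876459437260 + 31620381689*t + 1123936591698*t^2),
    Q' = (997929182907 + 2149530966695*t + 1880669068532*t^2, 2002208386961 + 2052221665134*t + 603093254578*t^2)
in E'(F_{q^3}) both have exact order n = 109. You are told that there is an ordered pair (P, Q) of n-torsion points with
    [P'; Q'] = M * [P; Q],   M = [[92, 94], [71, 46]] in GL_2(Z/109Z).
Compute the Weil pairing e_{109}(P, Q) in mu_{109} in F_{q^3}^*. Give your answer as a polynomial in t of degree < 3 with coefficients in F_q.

205823473622 + 277210960728*t + 709038319917*t^2

e_{109} is bilinear + alternating on E[109], so e_{109}(92*P + 94*Q, 71*P + 46*Q) = e_{109}(P,Q)^(92*46-94*71).
Inverting 65 mod 109: 52. Thus e_{109}(P,Q) = e(P',Q')^{52}.
Miller loop for e_{109} over F_{2244818054077^3}: bits of 109 = 1101101; 6 double steps + 4 add steps, l/v at each.
The quotient is 841311947334 + 1204203366056*t + 1930589788969*t^2.
Raise to 52: e(P,Q) = 205823473622 + 277210960728*t + 709038319917*t^2 in mu_{109}.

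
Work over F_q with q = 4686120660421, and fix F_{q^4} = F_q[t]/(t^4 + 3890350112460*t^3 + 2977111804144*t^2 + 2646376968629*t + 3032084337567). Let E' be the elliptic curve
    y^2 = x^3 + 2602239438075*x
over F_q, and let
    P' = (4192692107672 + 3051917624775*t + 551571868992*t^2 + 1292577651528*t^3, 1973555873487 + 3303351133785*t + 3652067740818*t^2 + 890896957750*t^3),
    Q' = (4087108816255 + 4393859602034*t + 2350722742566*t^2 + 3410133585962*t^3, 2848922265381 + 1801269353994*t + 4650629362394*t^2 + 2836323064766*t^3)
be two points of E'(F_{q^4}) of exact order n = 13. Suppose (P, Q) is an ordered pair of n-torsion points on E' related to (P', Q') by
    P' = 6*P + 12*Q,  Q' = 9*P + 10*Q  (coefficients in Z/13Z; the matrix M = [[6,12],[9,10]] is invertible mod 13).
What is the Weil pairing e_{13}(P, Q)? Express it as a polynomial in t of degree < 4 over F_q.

The 13-Weil pairing on E[13] over F_{4686120660421} is alternating-bilinear: e_{13}(P',Q') = e_{13}(P,Q)^det(M).
6*10 - 12*9 = -48; reduced mod 13: det = 4, inverse 10.
4-bit Miller (1101) on E'/F_{4686120660421} with a'=2602239438075, b'=0: accumulate tangent/chord ratios at Q'+S and P'+S'.
e_{13}(P',Q') = 1885379125849 + 4018561308866*t + 3112276792955*t^2 + 4304696160002*t^3.
Hence e(P,Q) = 1675013541773 + 3955829411961*t + 4253979469613*t^2 + 3424354881239*t^3 in F_{4686120660421^4}^*.

1675013541773 + 3955829411961*t + 4253979469613*t^2 + 3424354881239*t^3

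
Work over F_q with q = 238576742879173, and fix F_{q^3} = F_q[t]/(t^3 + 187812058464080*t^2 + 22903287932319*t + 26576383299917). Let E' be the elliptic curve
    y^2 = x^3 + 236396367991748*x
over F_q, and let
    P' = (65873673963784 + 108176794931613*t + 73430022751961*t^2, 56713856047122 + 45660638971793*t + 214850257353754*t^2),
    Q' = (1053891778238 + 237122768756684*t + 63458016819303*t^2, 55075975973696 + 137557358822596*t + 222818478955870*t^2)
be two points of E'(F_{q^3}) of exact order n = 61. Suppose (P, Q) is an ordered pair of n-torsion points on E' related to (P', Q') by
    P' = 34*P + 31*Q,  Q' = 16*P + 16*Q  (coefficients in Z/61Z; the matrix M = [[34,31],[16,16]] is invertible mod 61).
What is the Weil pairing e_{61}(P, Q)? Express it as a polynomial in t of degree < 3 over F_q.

103618501826287 + 61879438664108*t + 212398329574633*t^2

e_{61}(aP+bQ,cP+dQ) = e_{61}(P,Q)^(ad-bc); with (a,b,c,d)=(34,31,16,16) this gives the det-61 law.
det M = 34*16 - 31*16 = 48 = 48 (mod 61); 48^{-1} = 14 (mod 61).
Build f_{61,P'} and f_{61,Q'} via the 6-bit ladder of 61=111101_2; evaluate at shifted divisors; quotient in F_{238576742879173^3}.
f_P(D_Q)/f_Q(D_P) = 114812222253407 + 72595409161412*t + 222998703618246*t^2.
(114812222253407 + 72595409161412*t + 222998703618246*t^2)^{14} mod (238576742879173,f) = 103618501826287 + 61879438664108*t + 212398329574633*t^2.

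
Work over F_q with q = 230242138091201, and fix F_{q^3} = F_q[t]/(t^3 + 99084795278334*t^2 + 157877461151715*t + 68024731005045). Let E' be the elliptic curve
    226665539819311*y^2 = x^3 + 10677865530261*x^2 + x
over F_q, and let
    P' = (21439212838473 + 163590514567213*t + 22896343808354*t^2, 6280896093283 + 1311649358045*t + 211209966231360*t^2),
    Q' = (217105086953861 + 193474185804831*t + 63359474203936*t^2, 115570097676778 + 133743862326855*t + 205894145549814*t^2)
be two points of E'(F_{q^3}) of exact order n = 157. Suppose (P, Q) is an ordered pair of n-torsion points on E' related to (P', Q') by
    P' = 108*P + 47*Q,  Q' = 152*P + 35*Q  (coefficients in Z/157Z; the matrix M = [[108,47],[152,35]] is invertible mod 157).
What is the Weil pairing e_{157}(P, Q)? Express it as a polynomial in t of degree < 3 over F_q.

16928954370739 + 69920409989138*t + 46203076049915*t^2

Alternating bilinearity on E[157] (values in mu_{157} in F_{230242138091201^3}) gives e(P',Q') = e(P,Q)^det(M).
Inverting 90 mod 157: 82. Thus e_{157}(P,Q) = e(P',Q')^{82}.
(x,y)|->(114153976492905x+156780499621705,114153976492905y) sends E' to y^2=x^3+156486501624148*x+136841499577776.
Run Miller on y^2=x^3+156486501624148*x+136841499577776 over F_{230242138091201}: ladder 10011101 (8 bits); e = f_P(D_Q)/f_Q(D_P).
So e_{157}(P',Q') = 194404267175097 + 8306890994508*t + 217597580053506*t^2.
Hence e(P,Q) = 16928954370739 + 69920409989138*t + 46203076049915*t^2 in F_{230242138091201^3}^*.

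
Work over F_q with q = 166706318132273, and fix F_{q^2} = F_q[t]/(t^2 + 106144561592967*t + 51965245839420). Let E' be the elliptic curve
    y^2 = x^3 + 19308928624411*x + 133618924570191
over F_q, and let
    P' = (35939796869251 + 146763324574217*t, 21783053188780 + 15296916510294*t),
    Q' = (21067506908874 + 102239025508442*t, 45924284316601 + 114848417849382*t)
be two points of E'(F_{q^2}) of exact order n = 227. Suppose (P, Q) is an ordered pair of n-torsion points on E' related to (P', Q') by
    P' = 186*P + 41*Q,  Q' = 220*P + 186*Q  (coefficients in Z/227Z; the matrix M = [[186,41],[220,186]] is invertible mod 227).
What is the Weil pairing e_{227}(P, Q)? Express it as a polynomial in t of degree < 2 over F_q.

143216243607692 + 131180454518748*t

Since e_{227}(P,P)=e_{227}(Q,Q)=1 and e_{227}(Q,P)=e_{227}(P,Q)^{-1}, expanding e_{227}(186*P + 41*Q,220*P + 186*Q) leaves e(P,Q)^det(M).
186*186 - 41*220 = 25576; reduced mod 227: det = 152, inverse 115.
Build f_{227,P'} and f_{227,Q'} via the 8-bit ladder of 227=11100011_2; evaluate at shifted divisors; quotient in F_{166706318132273^2}.
Result: e(P',Q') = 145597058904350 + 22183702638130*t.
Finally e_{227}(P,Q) = 143216243607692 + 131180454518748*t.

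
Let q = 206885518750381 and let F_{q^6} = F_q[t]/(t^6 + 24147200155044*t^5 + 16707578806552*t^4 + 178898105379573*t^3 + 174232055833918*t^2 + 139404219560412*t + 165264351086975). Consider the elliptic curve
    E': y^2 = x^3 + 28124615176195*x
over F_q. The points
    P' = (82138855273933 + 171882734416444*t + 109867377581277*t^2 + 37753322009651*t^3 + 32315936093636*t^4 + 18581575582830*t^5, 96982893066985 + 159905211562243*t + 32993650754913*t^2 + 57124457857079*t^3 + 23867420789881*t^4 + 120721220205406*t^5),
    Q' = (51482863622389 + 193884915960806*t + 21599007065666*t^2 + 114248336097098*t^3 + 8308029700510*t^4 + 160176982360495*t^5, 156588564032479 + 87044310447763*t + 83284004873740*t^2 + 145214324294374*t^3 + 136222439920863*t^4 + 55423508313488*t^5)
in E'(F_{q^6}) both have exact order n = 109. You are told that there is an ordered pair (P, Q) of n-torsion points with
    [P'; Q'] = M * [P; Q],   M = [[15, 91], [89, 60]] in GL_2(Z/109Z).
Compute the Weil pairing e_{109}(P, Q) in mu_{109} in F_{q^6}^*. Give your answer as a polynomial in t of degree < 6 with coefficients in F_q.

Since e_{109}(P,P)=e_{109}(Q,Q)=1 and e_{109}(Q,P)=e_{109}(P,Q)^{-1}, expanding e_{109}(15*P + 91*Q,89*P + 60*Q) leaves e(P,Q)^det(M).
Hence e(P,Q) = e(P',Q')^{87} where 87 = 104^{-1} mod 109.
Miller loop for e_{109} over F_{206885518750381^6}: bits of 109 = 1101101; 6 double steps + 4 add steps, l/v at each.
So e_{109}(P',Q') = 44558136842565 + 66512918905041*t + 18076930784897*t^2 + 198079567953965*t^3 + 135335118108542*t^4 + 122901876869249*t^5.
Thus e_{109}(P,Q) = 175885177851254 + 103917216491186*t + 206093533641966*t^2 + 193535857181255*t^3 + 53633553305352*t^4 + 77386482494182*t^5.

175885177851254 + 103917216491186*t + 206093533641966*t^2 + 193535857181255*t^3 + 53633553305352*t^4 + 77386482494182*t^5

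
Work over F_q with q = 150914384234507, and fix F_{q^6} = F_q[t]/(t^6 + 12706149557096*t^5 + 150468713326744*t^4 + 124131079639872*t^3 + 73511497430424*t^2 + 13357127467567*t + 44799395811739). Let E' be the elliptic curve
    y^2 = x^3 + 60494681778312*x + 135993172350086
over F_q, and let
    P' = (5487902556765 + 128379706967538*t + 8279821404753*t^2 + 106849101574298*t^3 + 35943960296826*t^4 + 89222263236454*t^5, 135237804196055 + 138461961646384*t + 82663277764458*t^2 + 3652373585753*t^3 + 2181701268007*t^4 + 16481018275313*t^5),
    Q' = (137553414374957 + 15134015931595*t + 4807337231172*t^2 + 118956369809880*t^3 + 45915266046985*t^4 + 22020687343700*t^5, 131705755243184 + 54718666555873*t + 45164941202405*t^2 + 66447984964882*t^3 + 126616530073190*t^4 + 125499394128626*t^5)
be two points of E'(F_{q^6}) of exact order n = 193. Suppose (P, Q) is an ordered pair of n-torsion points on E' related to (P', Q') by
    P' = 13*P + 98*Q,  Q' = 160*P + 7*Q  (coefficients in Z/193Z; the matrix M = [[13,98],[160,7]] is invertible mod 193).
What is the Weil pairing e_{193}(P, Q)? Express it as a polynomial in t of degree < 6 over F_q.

e_{193} is bilinear + alternating on E[193], so e_{193}(13*P + 98*Q, 160*P + 7*Q) = e_{193}(P,Q)^(13*7-98*160).
13*7 - 98*160 = -15589; reduced mod 193: det = 44, inverse 136.
Build f_{193,P'} and f_{193,Q'} via the 8-bit ladder of 193=11000001_2; evaluate at shifted divisors; quotient in F_{150914384234507^6}.
Result: e(P',Q') = 76338194091617 + 119902014364235*t + 47589869365527*t^2 + 30876354946471*t^3 + 66271397508718*t^4 + 115115471572922*t^5.
Finally e_{193}(P,Q) = 112756648131599 + 49512600709421*t + 18940904717258*t^2 + 102656634835774*t^3 + 112905665548553*t^4 + 124483307359630*t^5.

112756648131599 + 49512600709421*t + 18940904717258*t^2 + 102656634835774*t^3 + 112905665548553*t^4 + 124483307359630*t^5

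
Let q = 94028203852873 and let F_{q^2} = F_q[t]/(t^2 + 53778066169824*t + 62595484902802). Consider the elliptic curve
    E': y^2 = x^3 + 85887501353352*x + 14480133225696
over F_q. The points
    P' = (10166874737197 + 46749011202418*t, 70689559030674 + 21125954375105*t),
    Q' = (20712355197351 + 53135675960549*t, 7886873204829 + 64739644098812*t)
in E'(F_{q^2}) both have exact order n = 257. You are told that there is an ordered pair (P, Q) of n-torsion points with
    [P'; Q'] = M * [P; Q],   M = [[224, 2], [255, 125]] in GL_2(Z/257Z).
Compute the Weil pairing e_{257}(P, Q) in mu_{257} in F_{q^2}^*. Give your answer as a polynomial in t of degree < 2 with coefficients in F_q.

Since e_{257}(P,P)=e_{257}(Q,Q)=1 and e_{257}(Q,P)=e_{257}(P,Q)^{-1}, expanding e_{257}(224*P + 2*Q,255*P + 125*Q) leaves e(P,Q)^det(M).
Hence e(P,Q) = e(P',Q')^{57} where 57 = 248^{-1} mod 257.
Miller loop for e_{257} over F_{94028203852873^2}: bits of 257 = 100000001; 8 double steps + 1 add steps, l/v at each.
f_P(D_Q)/f_Q(D_P) = 61416248620486 + 71217570024178*t.
Raise to 57: e(P,Q) = 37987044773632 + 62208363712641*t in mu_{257}.

37987044773632 + 62208363712641*t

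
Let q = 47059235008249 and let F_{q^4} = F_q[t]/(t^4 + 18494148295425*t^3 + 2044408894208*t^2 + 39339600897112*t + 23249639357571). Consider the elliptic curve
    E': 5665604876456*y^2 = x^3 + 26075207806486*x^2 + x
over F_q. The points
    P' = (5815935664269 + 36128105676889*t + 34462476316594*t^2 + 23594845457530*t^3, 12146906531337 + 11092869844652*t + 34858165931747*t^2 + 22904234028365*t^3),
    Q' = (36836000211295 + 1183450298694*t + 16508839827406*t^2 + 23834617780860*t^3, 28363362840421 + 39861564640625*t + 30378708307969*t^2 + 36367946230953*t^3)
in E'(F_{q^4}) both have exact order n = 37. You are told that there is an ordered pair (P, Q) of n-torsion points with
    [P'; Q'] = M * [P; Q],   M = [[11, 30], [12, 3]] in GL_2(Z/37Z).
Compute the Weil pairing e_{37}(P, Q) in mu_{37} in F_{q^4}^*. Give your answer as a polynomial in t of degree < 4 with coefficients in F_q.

Under M = [[11,30],[12,3]] in GL_2(Z/37), e_{37}(P',Q') = e_{37}(P,Q)^(11*3-30*12 mod 37).
det M = 11*3 - 30*12 = -327 = 6 (mod 37); 6^{-1} = 31 (mod 37).
(x,y)|->(16265698257016x+44318025567622,16265698257016y) sends E' to y^2=x^3+18467758145173*x+31512479027687.
6-bit Miller (100101) on E'/F_{47059235008249} with a'=18467758145173, b'=31512479027687: accumulate tangent/chord ratios at Q'+S and P'+S'.
So e_{37}(P',Q') = 43928129808423 + 30742395309264*t + 14922172254568*t^2 + 5440831728820*t^3.
Thus e_{37}(P,Q) = 3017771055234 + 4780052770393*t + 26128184635656*t^2 + 37460749380336*t^3.

3017771055234 + 4780052770393*t + 26128184635656*t^2 + 37460749380336*t^3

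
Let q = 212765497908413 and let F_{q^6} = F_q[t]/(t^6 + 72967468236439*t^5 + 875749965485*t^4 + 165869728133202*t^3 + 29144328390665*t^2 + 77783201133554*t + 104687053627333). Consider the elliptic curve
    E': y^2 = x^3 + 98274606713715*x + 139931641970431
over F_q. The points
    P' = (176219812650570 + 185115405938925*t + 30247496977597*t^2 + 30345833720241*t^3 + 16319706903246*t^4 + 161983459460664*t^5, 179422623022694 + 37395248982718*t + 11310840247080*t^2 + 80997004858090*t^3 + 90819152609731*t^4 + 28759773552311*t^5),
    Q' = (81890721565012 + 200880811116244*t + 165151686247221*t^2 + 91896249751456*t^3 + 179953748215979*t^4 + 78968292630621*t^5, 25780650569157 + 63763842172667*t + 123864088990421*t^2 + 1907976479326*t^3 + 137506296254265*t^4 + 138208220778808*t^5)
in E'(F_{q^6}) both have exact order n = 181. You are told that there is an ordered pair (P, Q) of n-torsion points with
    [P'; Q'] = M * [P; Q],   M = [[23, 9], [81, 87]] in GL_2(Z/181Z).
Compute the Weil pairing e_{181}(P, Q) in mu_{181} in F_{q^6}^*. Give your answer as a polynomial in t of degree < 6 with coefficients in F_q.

185051970065271 + 11435898681439*t + 23130722399860*t^2 + 163546204447310*t^3 + 123690107717716*t^4 + 192394457408111*t^5

e_{181} is bilinear + alternating on E[181], so e_{181}(23*P + 9*Q, 81*P + 87*Q) = e_{181}(P,Q)^(23*87-9*81).
23*87 - 9*81 = 1272; reduced mod 181: det = 5, inverse 145.
Build f_{181,P'} and f_{181,Q'} via the 8-bit ladder of 181=10110101_2; evaluate at shifted divisors; quotient in F_{212765497908413^6}.
f_P(D_Q)/f_Q(D_P) = 179767473980361 + 202550294783052*t + 120622228747681*t^2 + 45411581139451*t^3 + 132241571213848*t^4 + 11406119403199*t^5.
Thus e_{181}(P,Q) = 185051970065271 + 11435898681439*t + 23130722399860*t^2 + 163546204447310*t^3 + 123690107717716*t^4 + 192394457408111*t^5.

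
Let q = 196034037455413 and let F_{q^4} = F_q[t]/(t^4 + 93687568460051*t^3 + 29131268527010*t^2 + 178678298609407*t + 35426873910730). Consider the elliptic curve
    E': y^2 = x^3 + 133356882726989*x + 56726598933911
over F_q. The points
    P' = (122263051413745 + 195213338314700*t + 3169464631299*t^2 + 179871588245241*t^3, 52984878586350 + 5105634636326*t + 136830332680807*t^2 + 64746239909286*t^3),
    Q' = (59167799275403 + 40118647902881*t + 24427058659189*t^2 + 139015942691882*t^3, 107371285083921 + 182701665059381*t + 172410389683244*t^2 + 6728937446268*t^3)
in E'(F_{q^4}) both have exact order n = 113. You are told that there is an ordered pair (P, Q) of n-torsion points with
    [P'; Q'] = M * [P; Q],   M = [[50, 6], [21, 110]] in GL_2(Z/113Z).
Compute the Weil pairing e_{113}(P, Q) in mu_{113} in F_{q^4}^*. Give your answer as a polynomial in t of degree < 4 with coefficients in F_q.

e_{113} is bilinear + alternating on E[113], so e_{113}(50*P + 6*Q, 21*P + 110*Q) = e_{113}(P,Q)^(50*110-6*21).
50*110 - 6*21 = 5374; reduced mod 113: det = 63, inverse 61.
Build f_{113,P'} and f_{113,Q'} via the 7-bit ladder of 113=1110001_2; evaluate at shifted divisors; quotient in F_{196034037455413^4}.
f_P(D_Q)/f_Q(D_P) = 86398635325583 + 68643993374376*t + 59426423953031*t^2 + 77364129108662*t^3.
e_{113}(P,Q) = (86398635325583 + 68643993374376*t + 59426423953031*t^2 + 77364129108662*t^3)^{61} = 148289218386309 + 93122608542636*t + 63181592136447*t^2 + 90098829929751*t^3.

148289218386309 + 93122608542636*t + 63181592136447*t^2 + 90098829929751*t^3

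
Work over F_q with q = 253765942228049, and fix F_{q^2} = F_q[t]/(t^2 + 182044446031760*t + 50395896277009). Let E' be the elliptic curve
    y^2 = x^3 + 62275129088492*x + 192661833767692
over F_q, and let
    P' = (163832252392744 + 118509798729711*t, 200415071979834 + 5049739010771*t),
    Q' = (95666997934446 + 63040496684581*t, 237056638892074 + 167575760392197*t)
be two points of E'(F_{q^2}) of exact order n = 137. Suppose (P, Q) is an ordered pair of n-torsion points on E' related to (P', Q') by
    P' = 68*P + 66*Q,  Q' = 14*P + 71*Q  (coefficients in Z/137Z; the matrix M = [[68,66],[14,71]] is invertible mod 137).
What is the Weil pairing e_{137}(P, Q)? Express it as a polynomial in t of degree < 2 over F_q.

252553832532674 + 6269694900306*t

e_{137} is bilinear + alternating on E[137], so e_{137}(68*P + 66*Q, 14*P + 71*Q) = e_{137}(P,Q)^(68*71-66*14).
det(M) mod 137 = 68; its inverse in (Z/137)^* is 135 (check: 68*135 mod 137 = 1).
n = 137 = (10001001)_2 (8 bits, wt 3); accumulate f_{137,P'}(Q'+S)/f_{137,P'}(S) along the 7-step ladder.
e_{137}(P',Q') = 29979436318362 + 167617694627907*t.
Thus e_{137}(P,Q) = 252553832532674 + 6269694900306*t.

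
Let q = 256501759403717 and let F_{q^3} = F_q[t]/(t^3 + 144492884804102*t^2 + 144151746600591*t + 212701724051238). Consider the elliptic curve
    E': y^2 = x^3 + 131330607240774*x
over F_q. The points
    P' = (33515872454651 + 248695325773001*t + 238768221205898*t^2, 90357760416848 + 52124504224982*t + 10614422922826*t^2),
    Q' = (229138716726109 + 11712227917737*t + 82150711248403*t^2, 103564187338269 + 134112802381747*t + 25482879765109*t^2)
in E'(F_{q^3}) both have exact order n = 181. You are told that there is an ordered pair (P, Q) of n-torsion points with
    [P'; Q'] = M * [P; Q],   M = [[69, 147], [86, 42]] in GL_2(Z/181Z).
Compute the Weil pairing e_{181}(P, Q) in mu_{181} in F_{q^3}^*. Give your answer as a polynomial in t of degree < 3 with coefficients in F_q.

The 181-Weil pairing on E[181] over F_{256501759403717} is alternating-bilinear: e_{181}(P',Q') = e_{181}(P,Q)^det(M).
Inverting 30 mod 181: 175. Thus e_{181}(P,Q) = e(P',Q')^{175}.
Build f_{181,P'} and f_{181,Q'} via the 8-bit ladder of 181=10110101_2; evaluate at shifted divisors; quotient in F_{256501759403717^3}.
Result: e(P',Q') = 142057356630468 + 160799631208891*t + 70400177790479*t^2.
Raise to 175: e(P,Q) = 8761132887340 + 227383853034300*t + 213954181956420*t^2 in mu_{181}.

8761132887340 + 227383853034300*t + 213954181956420*t^2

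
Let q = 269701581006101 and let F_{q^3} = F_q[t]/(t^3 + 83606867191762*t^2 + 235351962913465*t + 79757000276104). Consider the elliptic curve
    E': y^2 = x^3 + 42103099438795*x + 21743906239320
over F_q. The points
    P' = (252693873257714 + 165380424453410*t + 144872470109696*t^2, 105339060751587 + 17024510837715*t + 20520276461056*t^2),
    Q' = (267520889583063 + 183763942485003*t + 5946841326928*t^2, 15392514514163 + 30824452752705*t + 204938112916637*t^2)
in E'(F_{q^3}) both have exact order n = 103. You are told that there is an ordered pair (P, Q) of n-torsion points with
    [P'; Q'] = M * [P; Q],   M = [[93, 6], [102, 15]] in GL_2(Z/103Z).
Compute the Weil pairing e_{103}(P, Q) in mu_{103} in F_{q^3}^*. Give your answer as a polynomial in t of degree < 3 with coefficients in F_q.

118948501328661 + 215013653061334*t + 48175127333621*t^2

Alternating bilinearity on E[103] (values in mu_{103} in F_{269701581006101^3}) gives e(P',Q') = e(P,Q)^det(M).
Hence e(P,Q) = e(P',Q')^{5} where 5 = 62^{-1} mod 103.
n = 103 = (1100111)_2 (7 bits, wt 5); accumulate f_{103,P'}(Q'+S)/f_{103,P'}(S) along the 6-step ladder.
So e_{103}(P',Q') = 34493228565017 + 191177799429045*t + 95437136226297*t^2.
Raise to 5: e(P,Q) = 118948501328661 + 215013653061334*t + 48175127333621*t^2 in mu_{103}.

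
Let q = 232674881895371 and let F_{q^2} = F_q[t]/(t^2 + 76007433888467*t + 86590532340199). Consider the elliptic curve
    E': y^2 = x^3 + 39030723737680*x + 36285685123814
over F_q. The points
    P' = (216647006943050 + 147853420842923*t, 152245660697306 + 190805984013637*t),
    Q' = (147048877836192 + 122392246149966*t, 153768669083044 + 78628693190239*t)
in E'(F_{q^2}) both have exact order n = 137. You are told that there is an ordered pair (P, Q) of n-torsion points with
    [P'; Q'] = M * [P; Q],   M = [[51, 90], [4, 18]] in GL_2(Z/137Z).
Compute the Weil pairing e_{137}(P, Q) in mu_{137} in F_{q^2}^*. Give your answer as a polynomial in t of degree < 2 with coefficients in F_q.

84388116582335 + 97537175753910*t

Alternating bilinearity on E[137] (values in mu_{137} in F_{232674881895371^2}) gives e(P',Q') = e(P,Q)^det(M).
So e_{137}(P,Q) = e_{137}(P',Q')^{96}, since 10*96 = 1 mod 137.
Build f_{137,P'} and f_{137,Q'} via the 8-bit ladder of 137=10001001_2; evaluate at shifted divisors; quotient in F_{232674881895371^2}.
f_P(D_Q)/f_Q(D_P) = 7967888307115 + 54601560327609*t.
Hence e(P,Q) = 84388116582335 + 97537175753910*t in F_{232674881895371^2}^*.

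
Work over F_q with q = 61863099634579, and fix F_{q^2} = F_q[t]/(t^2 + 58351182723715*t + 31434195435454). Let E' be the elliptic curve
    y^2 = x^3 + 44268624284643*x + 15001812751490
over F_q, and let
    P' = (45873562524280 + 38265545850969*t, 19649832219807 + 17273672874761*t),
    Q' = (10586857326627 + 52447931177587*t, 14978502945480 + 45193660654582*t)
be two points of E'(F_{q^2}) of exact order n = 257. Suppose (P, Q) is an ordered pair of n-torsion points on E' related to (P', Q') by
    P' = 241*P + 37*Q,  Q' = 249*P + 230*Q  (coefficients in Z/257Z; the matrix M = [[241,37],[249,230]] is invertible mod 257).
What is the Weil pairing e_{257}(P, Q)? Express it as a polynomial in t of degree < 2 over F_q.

Under M = [[241,37],[249,230]] in GL_2(Z/257), e_{257}(P',Q') = e_{257}(P,Q)^(241*230-37*249 mod 257).
241*230 - 37*249 = 46217; reduced mod 257: det = 214, inverse 251.
Run Miller on y^2=x^3+44268624284643*x+15001812751490 over F_{61863099634579}: ladder 100000001 (9 bits); e = f_P(D_Q)/f_Q(D_P).
Result: e(P',Q') = 43323821493018 + 55986377268005*t.
Finally e_{257}(P,Q) = 58199687520593 + 16369716211476*t.

58199687520593 + 16369716211476*t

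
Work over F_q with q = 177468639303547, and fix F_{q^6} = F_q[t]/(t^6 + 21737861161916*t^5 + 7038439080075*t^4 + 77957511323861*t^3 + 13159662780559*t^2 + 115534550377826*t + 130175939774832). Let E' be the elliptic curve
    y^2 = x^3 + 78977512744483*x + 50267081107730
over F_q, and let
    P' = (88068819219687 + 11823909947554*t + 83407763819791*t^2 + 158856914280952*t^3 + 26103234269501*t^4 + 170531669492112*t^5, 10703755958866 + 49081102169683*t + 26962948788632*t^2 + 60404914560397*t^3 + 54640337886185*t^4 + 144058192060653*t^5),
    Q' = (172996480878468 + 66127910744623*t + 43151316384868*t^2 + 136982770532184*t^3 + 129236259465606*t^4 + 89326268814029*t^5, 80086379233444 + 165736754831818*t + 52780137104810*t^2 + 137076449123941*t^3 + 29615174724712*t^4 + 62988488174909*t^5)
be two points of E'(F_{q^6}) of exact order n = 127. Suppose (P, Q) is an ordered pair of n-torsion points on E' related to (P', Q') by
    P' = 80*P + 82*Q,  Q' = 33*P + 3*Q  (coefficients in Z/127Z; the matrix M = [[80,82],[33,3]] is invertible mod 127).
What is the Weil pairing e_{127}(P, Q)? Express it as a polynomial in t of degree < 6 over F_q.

47135768102387 + 55960282377764*t + 128037733166880*t^2 + 30710370960099*t^3 + 160752508908731*t^4 + 74160977145528*t^5

e_{127}(aP+bQ,cP+dQ) = e_{127}(P,Q)^(ad-bc); with (a,b,c,d)=(80,82,33,3) this gives the det-127 law.
det M = 80*3 - 82*33 = -2466 = 74 (mod 127); 74^{-1} = 115 (mod 127).
Build f_{127,P'} and f_{127,Q'} via the 7-bit ladder of 127=1111111_2; evaluate at shifted divisors; quotient in F_{177468639303547^6}.
The quotient is 76506137194697 + 8897712897441*t + 162843275001517*t^2 + 95057048900460*t^3 + 114363820621689*t^4 + 120799939275753*t^5.
(76506137194697 + 8897712897441*t + 162843275001517*t^2 + 95057048900460*t^3 + 114363820621689*t^4 + 120799939275753*t^5)^{115} mod (177468639303547,f) = 47135768102387 + 55960282377764*t + 128037733166880*t^2 + 30710370960099*t^3 + 160752508908731*t^4 + 74160977145528*t^5.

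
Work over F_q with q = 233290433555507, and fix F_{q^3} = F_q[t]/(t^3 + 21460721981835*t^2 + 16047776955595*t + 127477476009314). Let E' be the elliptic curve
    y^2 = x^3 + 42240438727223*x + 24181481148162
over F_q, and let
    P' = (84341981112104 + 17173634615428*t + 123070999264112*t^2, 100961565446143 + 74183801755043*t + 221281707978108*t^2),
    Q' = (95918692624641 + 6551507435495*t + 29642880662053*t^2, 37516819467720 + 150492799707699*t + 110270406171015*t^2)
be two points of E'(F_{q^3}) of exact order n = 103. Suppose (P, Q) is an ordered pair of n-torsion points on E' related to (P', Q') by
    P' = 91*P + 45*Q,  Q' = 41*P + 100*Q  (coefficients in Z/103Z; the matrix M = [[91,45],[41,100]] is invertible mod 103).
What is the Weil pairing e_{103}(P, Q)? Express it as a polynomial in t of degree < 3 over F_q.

35414278658701 + 106136052398159*t + 163928844963947*t^2

Alternating bilinearity on E[103] (values in mu_{103} in F_{233290433555507^3}) gives e(P',Q') = e(P,Q)^det(M).
Hence e(P,Q) = e(P',Q')^{87} where 87 = 45^{-1} mod 103.
Run Miller on y^2=x^3+42240438727223*x+24181481148162 over F_{233290433555507}: ladder 1100111 (7 bits); e = f_P(D_Q)/f_Q(D_P).
e_{103}(P',Q') = 146802758793951 + 169291541800007*t + 177324241913161*t^2.
Raise to 87: e(P,Q) = 35414278658701 + 106136052398159*t + 163928844963947*t^2 in mu_{103}.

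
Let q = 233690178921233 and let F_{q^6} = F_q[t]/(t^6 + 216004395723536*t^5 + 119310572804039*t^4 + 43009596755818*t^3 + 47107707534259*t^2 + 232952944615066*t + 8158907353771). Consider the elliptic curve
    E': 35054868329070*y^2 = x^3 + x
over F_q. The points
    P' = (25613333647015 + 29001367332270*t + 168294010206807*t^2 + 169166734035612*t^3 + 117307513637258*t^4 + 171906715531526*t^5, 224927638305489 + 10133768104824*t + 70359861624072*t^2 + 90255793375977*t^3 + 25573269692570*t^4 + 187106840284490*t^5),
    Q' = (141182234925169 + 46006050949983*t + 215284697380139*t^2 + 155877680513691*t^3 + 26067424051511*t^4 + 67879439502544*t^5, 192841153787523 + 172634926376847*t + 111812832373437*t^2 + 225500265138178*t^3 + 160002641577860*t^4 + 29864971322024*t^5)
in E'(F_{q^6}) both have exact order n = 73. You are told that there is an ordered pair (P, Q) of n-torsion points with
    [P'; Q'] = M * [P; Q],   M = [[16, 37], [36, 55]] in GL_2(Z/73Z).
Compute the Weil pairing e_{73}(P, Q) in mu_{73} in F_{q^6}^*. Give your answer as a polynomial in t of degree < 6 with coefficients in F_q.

e_{73}(aP+bQ,cP+dQ) = e_{73}(P,Q)^(ad-bc); with (a,b,c,d)=(16,37,36,55) this gives the det-73 law.
Inverting 59 mod 73: 26. Thus e_{73}(P,Q) = e(P',Q')^{26}.
(x,y)|->(86650869075882x,86650869075882y) sends E' to y^2=x^3+67471850514727*x.
Double-and-add over 1001001: 7-1 doublings, 3-1 additions; each step l_{T,T}/v_{2T} or l_{T,P'}/v at Q'+S for random S.
Result: e(P',Q') = 153482928185161 + 53099549472779*t + 42707414531049*t^2 + 192541267217755*t^3 + 229763292756681*t^4 + 116304268377476*t^5.
(153482928185161 + 53099549472779*t + 42707414531049*t^2 + 192541267217755*t^3 + 229763292756681*t^4 + 116304268377476*t^5)^{26} mod (233690178921233,f) = 101572234548155 + 158328652447335*t + 39607157417858*t^2 + 112979962999011*t^3 + 223857827108266*t^4 + 107523693488128*t^5.

101572234548155 + 158328652447335*t + 39607157417858*t^2 + 112979962999011*t^3 + 223857827108266*t^4 + 107523693488128*t^5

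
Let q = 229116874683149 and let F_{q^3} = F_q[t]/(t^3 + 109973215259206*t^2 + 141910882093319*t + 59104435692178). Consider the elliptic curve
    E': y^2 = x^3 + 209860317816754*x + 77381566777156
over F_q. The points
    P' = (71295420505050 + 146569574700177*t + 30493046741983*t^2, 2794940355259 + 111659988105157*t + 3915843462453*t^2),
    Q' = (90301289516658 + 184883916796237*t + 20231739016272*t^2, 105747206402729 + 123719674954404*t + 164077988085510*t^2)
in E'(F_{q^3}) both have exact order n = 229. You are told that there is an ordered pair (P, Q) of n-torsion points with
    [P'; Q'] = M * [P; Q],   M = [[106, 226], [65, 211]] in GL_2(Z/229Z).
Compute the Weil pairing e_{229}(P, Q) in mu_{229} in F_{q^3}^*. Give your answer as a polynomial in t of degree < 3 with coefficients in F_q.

188333217760160 + 88679861016045*t + 111074670279409*t^2

e_{229}(aP+bQ,cP+dQ) = e_{229}(P,Q)^(ad-bc); with (a,b,c,d)=(106,226,65,211) this gives the det-229 law.
Hence e(P,Q) = e(P',Q')^{102} where 102 = 119^{-1} mod 229.
Run Miller on y^2=x^3+209860317816754*x+77381566777156 over F_{229116874683149}: ladder 11100101 (8 bits); e = f_P(D_Q)/f_Q(D_P).
The quotient is 113401966146129 + 56150588702549*t + 121650985395251*t^2.
Thus e_{229}(P,Q) = 188333217760160 + 88679861016045*t + 111074670279409*t^2.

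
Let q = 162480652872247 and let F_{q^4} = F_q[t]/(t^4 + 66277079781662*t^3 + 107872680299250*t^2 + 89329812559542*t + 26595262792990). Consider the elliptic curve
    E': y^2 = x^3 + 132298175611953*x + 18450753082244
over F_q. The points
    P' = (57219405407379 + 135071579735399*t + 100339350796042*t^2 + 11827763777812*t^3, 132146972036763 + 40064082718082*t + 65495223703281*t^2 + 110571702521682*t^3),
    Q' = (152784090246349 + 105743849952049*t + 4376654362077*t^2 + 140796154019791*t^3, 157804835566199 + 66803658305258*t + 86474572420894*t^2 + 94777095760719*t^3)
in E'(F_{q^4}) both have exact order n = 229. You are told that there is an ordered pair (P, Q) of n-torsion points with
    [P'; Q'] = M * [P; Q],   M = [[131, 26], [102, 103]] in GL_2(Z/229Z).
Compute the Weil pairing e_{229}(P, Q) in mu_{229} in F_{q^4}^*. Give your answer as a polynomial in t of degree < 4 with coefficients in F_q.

44561070533897 + 118598090125335*t + 136720890997961*t^2 + 105053412852675*t^3

Since e_{229}(P,P)=e_{229}(Q,Q)=1 and e_{229}(Q,P)=e_{229}(P,Q)^{-1}, expanding e_{229}(131*P + 26*Q,102*P + 103*Q) leaves e(P,Q)^det(M).
det M = 131*103 - 26*102 = 10841 = 78 (mod 229); 78^{-1} = 138 (mod 229).
Run Miller on y^2=x^3+132298175611953*x+18450753082244 over F_{162480652872247}: ladder 11100101 (8 bits); e = f_P(D_Q)/f_Q(D_P).
Result: e(P',Q') = 15549529312828 + 97654689426715*t + 137349735204520*t^2 + 140307485022967*t^3.
Thus e_{229}(P,Q) = 44561070533897 + 118598090125335*t + 136720890997961*t^2 + 105053412852675*t^3.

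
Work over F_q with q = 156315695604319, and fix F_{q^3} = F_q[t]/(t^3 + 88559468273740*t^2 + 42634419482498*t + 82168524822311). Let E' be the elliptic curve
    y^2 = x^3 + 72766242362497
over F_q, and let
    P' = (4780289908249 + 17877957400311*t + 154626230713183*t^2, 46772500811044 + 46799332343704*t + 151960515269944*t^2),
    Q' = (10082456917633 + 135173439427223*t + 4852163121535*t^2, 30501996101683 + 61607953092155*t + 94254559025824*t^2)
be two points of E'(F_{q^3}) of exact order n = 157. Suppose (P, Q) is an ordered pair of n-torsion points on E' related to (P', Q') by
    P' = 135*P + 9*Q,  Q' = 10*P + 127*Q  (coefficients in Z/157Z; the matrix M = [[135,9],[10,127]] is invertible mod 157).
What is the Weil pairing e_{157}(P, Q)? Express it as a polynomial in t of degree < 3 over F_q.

e_{157} is bilinear + alternating on E[157], so e_{157}(135*P + 9*Q, 10*P + 127*Q) = e_{157}(P,Q)^(135*127-9*10).
Hence e(P,Q) = e(P',Q')^{46} where 46 = 99^{-1} mod 157.
Miller loop for e_{157} over F_{156315695604319^3}: bits of 157 = 10011101; 7 double steps + 4 add steps, l/v at each.
f_P(D_Q)/f_Q(D_P) = 150361004066288 + 143860077424570*t + 45074942098276*t^2.
Thus e_{157}(P,Q) = 37864839868963 + 7571504384091*t + 147626393006875*t^2.

37864839868963 + 7571504384091*t + 147626393006875*t^2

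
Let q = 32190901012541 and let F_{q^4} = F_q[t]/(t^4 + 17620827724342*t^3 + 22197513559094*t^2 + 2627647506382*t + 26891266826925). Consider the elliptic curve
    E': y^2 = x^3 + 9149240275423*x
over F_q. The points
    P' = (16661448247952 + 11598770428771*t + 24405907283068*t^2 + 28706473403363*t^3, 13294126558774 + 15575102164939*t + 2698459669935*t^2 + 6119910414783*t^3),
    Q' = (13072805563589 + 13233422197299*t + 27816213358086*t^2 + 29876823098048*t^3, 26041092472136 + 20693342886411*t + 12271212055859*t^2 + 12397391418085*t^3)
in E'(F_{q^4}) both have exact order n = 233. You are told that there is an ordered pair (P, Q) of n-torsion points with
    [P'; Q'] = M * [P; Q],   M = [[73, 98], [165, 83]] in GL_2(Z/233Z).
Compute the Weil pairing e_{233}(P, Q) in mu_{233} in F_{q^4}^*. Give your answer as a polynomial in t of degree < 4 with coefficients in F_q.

e_{233}(aP+bQ,cP+dQ) = e_{233}(P,Q)^(ad-bc); with (a,b,c,d)=(73,98,165,83) this gives the det-233 law.
Hence e(P,Q) = e(P',Q')^{195} where 195 = 141^{-1} mod 233.
Run Miller on y^2=x^3+9149240275423*x over F_{32190901012541}: ladder 11101001 (8 bits); e = f_P(D_Q)/f_Q(D_P).
Miller gives e_{233}(P',Q') = 15665988911609 + 7793815734198*t + 17103935799113*t^2 + 17388441565488*t^3 in F_{32190901012541^4}.
Finally e_{233}(P,Q) = 15902834602753 + 15932603926517*t + 26813459788054*t^2 + 28595501724591*t^3.

15902834602753 + 15932603926517*t + 26813459788054*t^2 + 28595501724591*t^3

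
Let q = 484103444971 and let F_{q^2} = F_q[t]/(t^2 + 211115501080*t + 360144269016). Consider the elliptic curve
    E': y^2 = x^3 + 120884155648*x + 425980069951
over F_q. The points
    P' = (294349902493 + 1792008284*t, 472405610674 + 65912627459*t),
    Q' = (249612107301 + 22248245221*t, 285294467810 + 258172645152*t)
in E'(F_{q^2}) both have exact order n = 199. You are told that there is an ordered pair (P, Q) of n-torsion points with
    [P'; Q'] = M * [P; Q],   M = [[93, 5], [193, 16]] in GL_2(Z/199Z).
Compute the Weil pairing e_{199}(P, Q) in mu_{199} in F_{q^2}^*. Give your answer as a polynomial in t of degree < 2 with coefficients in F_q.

72036340166 + 204395910392*t

The 199-Weil pairing on E[199] over F_{484103444971} is alternating-bilinear: e_{199}(P',Q') = e_{199}(P,Q)^det(M).
det M = 93*16 - 5*193 = 523 = 125 (mod 199); 125^{-1} = 121 (mod 199).
Miller loop for e_{199} over F_{484103444971^2}: bits of 199 = 11000111; 7 double steps + 4 add steps, l/v at each.
f_P(D_Q)/f_Q(D_P) = 388683411766 + 43892551070*t.
Raise to 121: e(P,Q) = 72036340166 + 204395910392*t in mu_{199}.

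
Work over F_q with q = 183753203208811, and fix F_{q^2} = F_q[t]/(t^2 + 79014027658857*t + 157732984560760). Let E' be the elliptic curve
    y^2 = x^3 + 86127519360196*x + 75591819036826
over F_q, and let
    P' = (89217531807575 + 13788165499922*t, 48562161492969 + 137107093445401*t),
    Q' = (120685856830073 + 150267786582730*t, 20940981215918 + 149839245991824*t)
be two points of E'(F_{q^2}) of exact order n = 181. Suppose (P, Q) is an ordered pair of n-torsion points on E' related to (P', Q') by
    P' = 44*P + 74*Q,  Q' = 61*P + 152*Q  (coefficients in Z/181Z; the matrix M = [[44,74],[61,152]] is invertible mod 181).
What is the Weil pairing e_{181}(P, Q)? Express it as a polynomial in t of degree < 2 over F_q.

77418522054050 + 109258045068554*t

The 181-Weil pairing on E[181] over F_{183753203208811} is alternating-bilinear: e_{181}(P',Q') = e_{181}(P,Q)^det(M).
Inverting 2 mod 181: 91. Thus e_{181}(P,Q) = e(P',Q')^{91}.
Miller loop for e_{181} over F_{183753203208811^2}: bits of 181 = 10110101; 7 double steps + 4 add steps, l/v at each.
Result: e(P',Q') = 133856868987771 + 86118059581847*t.
Finally e_{181}(P,Q) = 77418522054050 + 109258045068554*t.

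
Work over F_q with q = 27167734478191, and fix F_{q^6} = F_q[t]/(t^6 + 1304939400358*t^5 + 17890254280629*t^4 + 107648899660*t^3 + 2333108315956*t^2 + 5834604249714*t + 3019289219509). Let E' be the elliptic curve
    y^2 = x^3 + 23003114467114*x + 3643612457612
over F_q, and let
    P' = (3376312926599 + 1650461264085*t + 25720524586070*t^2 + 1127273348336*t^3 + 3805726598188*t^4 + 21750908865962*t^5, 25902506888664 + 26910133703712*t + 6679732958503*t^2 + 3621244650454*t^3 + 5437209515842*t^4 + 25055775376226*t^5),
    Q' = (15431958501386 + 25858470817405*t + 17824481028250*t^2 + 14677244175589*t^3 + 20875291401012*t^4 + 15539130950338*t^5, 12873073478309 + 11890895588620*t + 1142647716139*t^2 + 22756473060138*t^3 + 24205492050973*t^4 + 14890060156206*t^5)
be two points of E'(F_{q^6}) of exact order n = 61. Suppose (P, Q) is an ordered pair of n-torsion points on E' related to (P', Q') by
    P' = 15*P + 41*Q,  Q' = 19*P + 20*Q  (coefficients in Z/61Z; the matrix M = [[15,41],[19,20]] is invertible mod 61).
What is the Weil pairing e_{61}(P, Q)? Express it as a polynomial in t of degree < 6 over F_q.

Under M = [[15,41],[19,20]] in GL_2(Z/61), e_{61}(P',Q') = e_{61}(P,Q)^(15*20-41*19 mod 61).
Hence e(P,Q) = e(P',Q')^{34} where 34 = 9^{-1} mod 61.
Double-and-add over 111101: 6-1 doublings, 5-1 additions; each step l_{T,T}/v_{2T} or l_{T,P'}/v at Q'+S for random S.
f_P(D_Q)/f_Q(D_P) = 25843659346920 + 9913788628217*t + 23511250997633*t^2 + 3116862124500*t^3 + 24059186878808*t^4 + 3032625966484*t^5.
e_{61}(P,Q) = (25843659346920 + 9913788628217*t + 23511250997633*t^2 + 3116862124500*t^3 + 24059186878808*t^4 + 3032625966484*t^5)^{34} = 12248818979708 + 14238232090206*t + 4243839482202*t^2 + 21122576564265*t^3 + 6003829916648*t^4 + 16936490725017*t^5.

12248818979708 + 14238232090206*t + 4243839482202*t^2 + 21122576564265*t^3 + 6003829916648*t^4 + 16936490725017*t^5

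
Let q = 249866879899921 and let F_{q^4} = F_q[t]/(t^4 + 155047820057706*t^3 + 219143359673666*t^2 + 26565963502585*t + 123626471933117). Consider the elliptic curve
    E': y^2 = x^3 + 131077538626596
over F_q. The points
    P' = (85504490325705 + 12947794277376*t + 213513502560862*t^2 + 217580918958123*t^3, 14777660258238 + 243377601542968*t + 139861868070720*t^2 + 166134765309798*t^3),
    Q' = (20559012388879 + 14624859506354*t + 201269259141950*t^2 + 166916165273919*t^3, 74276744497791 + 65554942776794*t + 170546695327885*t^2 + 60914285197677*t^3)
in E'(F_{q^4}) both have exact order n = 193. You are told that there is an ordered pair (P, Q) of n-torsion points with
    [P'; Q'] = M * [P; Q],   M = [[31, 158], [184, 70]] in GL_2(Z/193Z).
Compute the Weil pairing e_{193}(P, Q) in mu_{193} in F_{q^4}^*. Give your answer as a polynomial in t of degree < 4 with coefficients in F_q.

Under M = [[31,158],[184,70]] in GL_2(Z/193), e_{193}(P',Q') = e_{193}(P,Q)^(31*70-158*184 mod 193).
Inverting 118 mod 193: 18. Thus e_{193}(P,Q) = e(P',Q')^{18}.
Miller loop for e_{193} over F_{249866879899921^4}: bits of 193 = 11000001; 7 double steps + 2 add steps, l/v at each.
The quotient is 146622719446530 + 227419949668820*t + 11887426520456*t^2 + 22690888825220*t^3.
Raise to 18: e(P,Q) = 189775715398209 + 16809140766564*t + 7693277433173*t^2 + 160586928509912*t^3 in mu_{193}.

189775715398209 + 16809140766564*t + 7693277433173*t^2 + 160586928509912*t^3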